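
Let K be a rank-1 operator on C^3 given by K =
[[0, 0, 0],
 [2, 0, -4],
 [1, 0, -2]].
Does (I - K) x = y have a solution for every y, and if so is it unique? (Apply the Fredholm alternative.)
(I - K) is invertible (det(I - K) = 3 ≠ 0), so for every y in C^3 the equation (I - K) x = y has a unique solution.

K has rank 1, so it is an outer product K = u v^T: every row of K is a multiple of one row vector. Reading off the entries, u = (0, 2, 1) and v = (1, 0, -2) (row i of K equals u_i·v^T). A rank-one matrix u v^T satisfies K u = u (v·u) and kills the (2)-dimensional subspace v^⊥, so its characteristic polynomial is lambda^2 (lambda - v·u) with v·u = tr K = -2. Hence the eigenvalues of I - K are 1 (multiplicity 2) and 1 - (-2) = 3, so det(I - K) = 3. (Direct check: I - K =
[[1, 0, 0],
 [-2, 1, 4],
 [-1, 0, 3]]
has determinant 3.) The finite-dimensional Fredholm alternative says: either (I - K) is invertible, or ker(I - K) ≠ {0} and then range(I - K) = ker((I - K)^*)^⊥, with dim ker(I - K) = dim ker((I - K)^*). Since det(I - K) ≠ 0, 1 is not an eigenvalue of K and ker(I - K) = {0}, so we are in the first case: for every y there is a unique x = (I - K)^(-1) y. Explicitly, by the Sherman–Morrison formula, (I - u v^T)^(-1) = I + u v^T/(1 - v·u), i.e. (I - K)^(-1) = I + K/(3).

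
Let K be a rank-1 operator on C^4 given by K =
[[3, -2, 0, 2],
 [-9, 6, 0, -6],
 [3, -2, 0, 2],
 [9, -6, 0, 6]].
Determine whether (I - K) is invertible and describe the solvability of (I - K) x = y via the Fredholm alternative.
(I - K) is invertible (det(I - K) = -14 ≠ 0), so for every y in C^4 the equation (I - K) x = y has a unique solution.

K has rank 1, so it is an outer product K = u v^T: every row of K is a multiple of one row vector. Reading off the entries, u = (1, -3, 1, 3) and v = (3, -2, 0, 2) (row i of K equals u_i·v^T). A rank-one matrix u v^T satisfies K u = u (v·u) and kills the (3)-dimensional subspace v^⊥, so its characteristic polynomial is lambda^3 (lambda - v·u) with v·u = tr K = 15. Hence the eigenvalues of I - K are 1 (multiplicity 3) and 1 - (15) = -14, so det(I - K) = -14. (Direct check: I - K =
[[-2, 2, 0, -2],
 [9, -5, 0, 6],
 [-3, 2, 1, -2],
 [-9, 6, 0, -5]]
has determinant -14.) The finite-dimensional Fredholm alternative says: either (I - K) is invertible, or ker(I - K) ≠ {0} and then range(I - K) = ker((I - K)^*)^⊥, with dim ker(I - K) = dim ker((I - K)^*). Since det(I - K) ≠ 0, 1 is not an eigenvalue of K and ker(I - K) = {0}, so we are in the first case: for every y there is a unique x = (I - K)^(-1) y. Explicitly, by the Sherman–Morrison formula, (I - u v^T)^(-1) = I + u v^T/(1 - v·u), i.e. (I - K)^(-1) = I + K/(-14).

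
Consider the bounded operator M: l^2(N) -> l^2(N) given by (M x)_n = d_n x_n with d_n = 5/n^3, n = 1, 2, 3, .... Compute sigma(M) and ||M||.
sigma(M) = {5/n^3 : n ≥ 1} ∪ {0}; ||M|| = 5

A bounded diagonal operator on l^2 with diagonal entries d_n has spectrum equal to the closure of {d_n : n ≥ 1}: every d_n is an eigenvalue (with eigenvector e_n), so {d_n} ⊂ sigma(M); the spectrum is closed, so its closure is too; and for lambda not in the closure, (M - lambda I) has bounded inverse (the diagonal entries 1/(d_n - lambda) are bounded). For our sequence d_n = 5/n^3, n = 1, 2, 3, ...:
  - {d_n} = {5/n^3 : n ≥ 1}; the only limit point is 0
  - closure = {5/n^3 : n ≥ 1} ∪ {0}
For the norm: a diagonal operator has ||M|| = sup_n |d_n|. Here d_n = 5/n^3 is positive and decreasing, so sup_n |d_n| = d_1 = 5. So ||M|| = 5.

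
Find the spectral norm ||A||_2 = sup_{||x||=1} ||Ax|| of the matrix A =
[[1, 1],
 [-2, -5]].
||A||_2 = sqrt((31 + sqrt(925))/2) ≈ 5.5414 (= sqrt(largest eigenvalue of A^T A))

||A||_2 = sigma_max(A) = sqrt(lambda_max(A^T A)). Form the symmetric matrix M = A^T A =
[[5, 11],
 [11, 26]].
Its characteristic polynomial (trace, determinant of M give the coefficients) is
  p(λ) = det(λ I - M) = λ^2 - 31λ + 9.
For λ^2 - 31λ + 9 the discriminant is 925. It is nonnegative but not a perfect square, so the roots are real and irrational: λ = (31 ± sqrt(925))/2 ≈ 30.7069, 0.2931.
So the eigenvalues of A^T A are ≈ 0.2931, 30.7069 (all ≥ 0, as they must be for A^T A). The largest is λ_max = (31 + sqrt(925))/2 ≈ 30.7069, hence ||A||_2 = sqrt(λ_max) = sqrt((31 + sqrt(925))/2) ≈ 5.5414.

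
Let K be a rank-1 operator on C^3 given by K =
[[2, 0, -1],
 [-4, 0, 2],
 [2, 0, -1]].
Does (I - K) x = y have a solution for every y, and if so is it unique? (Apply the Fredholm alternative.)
(I - K) is singular (det(I - K) = 0, i.e. 1 ∈ sigma(K)). (I - K) x = y is solvable iff y ⊥ ker((I - K)^*) = span{(2, 0, -1)}, i.e. iff 2y_1 - y_3 = 0. When solvable, the solutions are x = y + c·(1, -2, 1), c arbitrary (ker(I - K) = span{(1, -2, 1)}, dimension 1).

K has rank 1, so it is an outer product K = u v^T: every row of K is a multiple of one row vector. Reading off the entries, u = (1, -2, 1) and v = (2, 0, -1) (row i of K equals u_i·v^T). A rank-one matrix u v^T satisfies K u = u (v·u) and kills the (2)-dimensional subspace v^⊥, so its characteristic polynomial is lambda^2 (lambda - v·u) with v·u = tr K = 1. Hence the eigenvalues of I - K are 1 (multiplicity 2) and 1 - (1) = 0, so det(I - K) = 0. (Direct check: I - K =
[[-1, 0, 1],
 [4, 1, -2],
 [-2, 0, 2]]
has determinant 0.) So 1 is an eigenvalue of K and (I - K) is not invertible. The finite-dimensional Fredholm alternative says: either (I - K) is invertible, or ker(I - K) ≠ {0} and then range(I - K) = ker((I - K)^*)^⊥, with dim ker(I - K) = dim ker((I - K)^*). We are in the second case, so we need both kernels. Kernel of I - K: (I - K) u = u - u (v·u) = u - u = 0, so ker(I - K) = span{u} = span{(1, -2, 1)} (it is exactly 1-dimensional because rank(I - K) = 2). Kernel of the adjoint: K is real, so (I - K)^* = I - K^T = I - v u^T, and (I - v u^T) v = v - v (u·v) = 0; hence ker((I - K)^*) = span{v} = span{(2, 0, -1)}. Therefore (I - K) x = y is solvable iff <y, v> = 0, i.e. iff 2y_1 - y_3 = 0. When this holds, K y = u (v·y) = 0, so (I - K) y = y and x = y is a particular solution; the full solution set is the line x = y + c·u = y + c·(1, -2, 1), c ∈ C.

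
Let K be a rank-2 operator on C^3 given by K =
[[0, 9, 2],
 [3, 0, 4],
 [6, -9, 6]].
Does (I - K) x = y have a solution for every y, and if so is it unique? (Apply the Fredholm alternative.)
(I - K) is invertible (det(I - K) = -8 ≠ 0), so for every y in C^3 the equation (I - K) x = y has a unique solution.

K has rank 2 and factors as K = U V^T = u1 v1^T + u2 v2^T with u1 = (-1, 1, 3), v1 = (2, -3, 2), u2 = (2, 1, 0), v2 = (1, 3, 2) (multiplying out reproduces the displayed K). The nonzero eigenvalues of U V^T coincide with those of the 2 x 2 matrix G = V^T U = [[v1·u1, v1·u2], [v2·u1, v2·u2]] = [[1, 1], [8, 5]], and by the Sylvester determinant identity det(I_3 - U V^T) = det(I_2 - V^T U) = det([[0, -1], [-8, -4]]) = (0)(-4) - (-1)(-8) = -8. (Direct check: I - K =
[[1, -9, -2],
 [-3, 1, -4],
 [-6, 9, -5]]
has determinant -8.) The finite-dimensional Fredholm alternative says: either (I - K) is invertible, or ker(I - K) ≠ {0} and then range(I - K) = ker((I - K)^*)^⊥, with dim ker(I - K) = dim ker((I - K)^*). Since det(I - K) ≠ 0, 1 is not an eigenvalue of K and ker(I - K) = {0}, so we are in the first case: for every y there is a unique x = (I - K)^(-1) y. (Explicitly, by the Woodbury identity, (I - U V^T)^(-1) = I + U (I_2 - G)^(-1) V^T.)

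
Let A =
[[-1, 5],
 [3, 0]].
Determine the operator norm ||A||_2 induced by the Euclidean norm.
||A||_2 = sqrt((35 + sqrt(325))/2) ≈ 5.1492 (= sqrt(largest eigenvalue of A^T A))

||A||_2 = sigma_max(A) = sqrt(lambda_max(A^T A)). Form the symmetric matrix M = A^T A =
[[10, -5],
 [-5, 25]].
Its characteristic polynomial (trace, determinant of M give the coefficients) is
  p(λ) = det(λ I - M) = λ^2 - 35λ + 225.
For λ^2 - 35λ + 225 the discriminant is 325. It is nonnegative but not a perfect square, so the roots are real and irrational: λ = (35 ± sqrt(325))/2 ≈ 26.5139, 8.4861.
So the eigenvalues of A^T A are ≈ 8.4861, 26.5139 (all ≥ 0, as they must be for A^T A). The largest is λ_max = (35 + sqrt(325))/2 ≈ 26.5139, hence ||A||_2 = sqrt(λ_max) = sqrt((35 + sqrt(325))/2) ≈ 5.1492.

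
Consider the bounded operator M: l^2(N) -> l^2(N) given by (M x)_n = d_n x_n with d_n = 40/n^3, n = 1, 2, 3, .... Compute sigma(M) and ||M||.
sigma(M) = {40/n^3 : n ≥ 1} ∪ {0}; ||M|| = 40

A bounded diagonal operator on l^2 with diagonal entries d_n has spectrum equal to the closure of {d_n : n ≥ 1}: every d_n is an eigenvalue (with eigenvector e_n), so {d_n} ⊂ sigma(M); the spectrum is closed, so its closure is too; and for lambda not in the closure, (M - lambda I) has bounded inverse (the diagonal entries 1/(d_n - lambda) are bounded). For our sequence d_n = 40/n^3, n = 1, 2, 3, ...:
  - {d_n} = {40/n^3 : n ≥ 1}; the only limit point is 0
  - closure = {40/n^3 : n ≥ 1} ∪ {0}
For the norm: a diagonal operator has ||M|| = sup_n |d_n|. Here d_n = 40/n^3 is positive and decreasing, so sup_n |d_n| = d_1 = 40. So ||M|| = 40.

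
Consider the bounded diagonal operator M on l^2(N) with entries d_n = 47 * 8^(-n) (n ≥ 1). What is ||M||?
||M|| = 47/8 (attained at n = 1)

For M diagonal, ||M|| = sup_n |d_n|. The sequence d_n = 47 * 8^(-n) is positive and strictly decreasing (ratio 8^(-1) < 1), so the supremum is d_1 = 47/8. Hence ||M|| = 47/8.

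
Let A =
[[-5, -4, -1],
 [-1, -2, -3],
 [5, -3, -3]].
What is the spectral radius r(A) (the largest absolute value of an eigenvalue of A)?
r(A) ≈ 6.5659

The eigenvalues of A are the roots of its characteristic polynomial. With M = A (coefficients from the trace, the sum of principal 2x2 minors, and det A):
  p(λ) = det(λ I - M) = λ^3 + 10λ^2 + 23λ - 74.
No integer candidate from the rational root theorem (±divisors of 74) is a root, so the roots are irrational. The cubic discriminant is Δ = -153980 < 0, so there is one real root and a complex-conjugate pair. p(1) = -40 and p(2) = 20 have opposite signs, so a root lies in (1, 2); Newton's method refines it to λ ≈ 1.7165. Dividing out (λ - (1.7165)) leaves approximately λ^2 + 11.7165λ + 43.1112. For λ^2 + 11.7165λ + 43.1112 the discriminant is -35.1688. It is negative, so the remaining roots are the complex-conjugate pair λ ≈ -5.8582 ± 2.9652i. Their product equals the constant term, so |λ|^2 ≈ 43.1112 and |λ| ≈ 6.5659.
Thus the eigenvalues (to 4 decimals) are 1.7165 (modulus 1.7165); -5.8582 ± 2.9652i (modulus 6.5659). The spectral radius is the largest modulus: r(A) ≈ 6.5659. (Cross-check: r(A) ≤ ||A||_2 ≈ 7.2901; equality holds whenever A is normal, though it can also hold for some non-normal A.)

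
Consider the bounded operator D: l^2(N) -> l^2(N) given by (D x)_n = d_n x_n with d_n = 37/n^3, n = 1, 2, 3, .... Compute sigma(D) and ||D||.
sigma(D) = {37/n^3 : n ≥ 1} ∪ {0}; ||D|| = 37

A bounded diagonal operator on l^2 with diagonal entries d_n has spectrum equal to the closure of {d_n : n ≥ 1}: every d_n is an eigenvalue (with eigenvector e_n), so {d_n} ⊂ sigma(D); the spectrum is closed, so its closure is too; and for lambda not in the closure, (D - lambda I) has bounded inverse (the diagonal entries 1/(d_n - lambda) are bounded). For our sequence d_n = 37/n^3, n = 1, 2, 3, ...:
  - {d_n} = {37/n^3 : n ≥ 1}; the only limit point is 0
  - closure = {37/n^3 : n ≥ 1} ∪ {0}
For the norm: a diagonal operator has ||D|| = sup_n |d_n|. Here d_n = 37/n^3 is positive and decreasing, so sup_n |d_n| = d_1 = 37. So ||D|| = 37.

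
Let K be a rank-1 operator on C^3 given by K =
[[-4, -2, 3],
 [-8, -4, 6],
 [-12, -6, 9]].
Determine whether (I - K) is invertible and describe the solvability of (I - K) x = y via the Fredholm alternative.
(I - K) is singular (det(I - K) = 0, i.e. 1 ∈ sigma(K)). (I - K) x = y is solvable iff y ⊥ ker((I - K)^*) = span{(-4, -2, 3)}, i.e. iff -4y_1 - 2y_2 + 3y_3 = 0. When solvable, the solutions are x = y + c·(1, 2, 3), c arbitrary (ker(I - K) = span{(1, 2, 3)}, dimension 1).

K has rank 1, so it is an outer product K = u v^T: every row of K is a multiple of one row vector. Reading off the entries, u = (1, 2, 3) and v = (-4, -2, 3) (row i of K equals u_i·v^T). A rank-one matrix u v^T satisfies K u = u (v·u) and kills the (2)-dimensional subspace v^⊥, so its characteristic polynomial is lambda^2 (lambda - v·u) with v·u = tr K = 1. Hence the eigenvalues of I - K are 1 (multiplicity 2) and 1 - (1) = 0, so det(I - K) = 0. (Direct check: I - K =
[[5, 2, -3],
 [8, 5, -6],
 [12, 6, -8]]
has determinant 0.) So 1 is an eigenvalue of K and (I - K) is not invertible. The finite-dimensional Fredholm alternative says: either (I - K) is invertible, or ker(I - K) ≠ {0} and then range(I - K) = ker((I - K)^*)^⊥, with dim ker(I - K) = dim ker((I - K)^*). We are in the second case, so we need both kernels. Kernel of I - K: (I - K) u = u - u (v·u) = u - u = 0, so ker(I - K) = span{u} = span{(1, 2, 3)} (it is exactly 1-dimensional because rank(I - K) = 2). Kernel of the adjoint: K is real, so (I - K)^* = I - K^T = I - v u^T, and (I - v u^T) v = v - v (u·v) = 0; hence ker((I - K)^*) = span{v} = span{(-4, -2, 3)}. Therefore (I - K) x = y is solvable iff <y, v> = 0, i.e. iff -4y_1 - 2y_2 + 3y_3 = 0. When this holds, K y = u (v·y) = 0, so (I - K) y = y and x = y is a particular solution; the full solution set is the line x = y + c·u = y + c·(1, 2, 3), c ∈ C.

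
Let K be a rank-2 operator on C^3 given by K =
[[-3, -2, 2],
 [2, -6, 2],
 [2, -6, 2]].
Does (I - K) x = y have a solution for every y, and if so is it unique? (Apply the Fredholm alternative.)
(I - K) is invertible (det(I - K) = 20 ≠ 0), so for every y in C^3 the equation (I - K) x = y has a unique solution.

K has rank 2 and factors as K = U V^T = u1 v1^T + u2 v2^T with u1 = (0, 2, 2), v1 = (1, -3, 1), u2 = (1, 0, 0), v2 = (-3, -2, 2) (multiplying out reproduces the displayed K). The nonzero eigenvalues of U V^T coincide with those of the 2 x 2 matrix G = V^T U = [[v1·u1, v1·u2], [v2·u1, v2·u2]] = [[-4, 1], [0, -3]], and by the Sylvester determinant identity det(I_3 - U V^T) = det(I_2 - V^T U) = det([[5, -1], [0, 4]]) = (5)(4) - (-1)(0) = 20. (Direct check: I - K =
[[4, 2, -2],
 [-2, 7, -2],
 [-2, 6, -1]]
has determinant 20.) The finite-dimensional Fredholm alternative says: either (I - K) is invertible, or ker(I - K) ≠ {0} and then range(I - K) = ker((I - K)^*)^⊥, with dim ker(I - K) = dim ker((I - K)^*). Since det(I - K) ≠ 0, 1 is not an eigenvalue of K and ker(I - K) = {0}, so we are in the first case: for every y there is a unique x = (I - K)^(-1) y. (Explicitly, by the Woodbury identity, (I - U V^T)^(-1) = I + U (I_2 - G)^(-1) V^T.)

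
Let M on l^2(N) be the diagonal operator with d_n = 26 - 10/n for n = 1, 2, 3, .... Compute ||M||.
||M|| = 26

For a diagonal operator on l^2 with entries d_n, ||M|| = sup_n |d_n|. Here d_1 = 16, d_2 = 21, ..., and d_n = 26 - 10/n increases monotonically toward 26. All terms lie in [16, 26), so |d_n| = d_n and the supremum is the limit 26, which is not attained by any individual d_n. Hence ||M|| = 26.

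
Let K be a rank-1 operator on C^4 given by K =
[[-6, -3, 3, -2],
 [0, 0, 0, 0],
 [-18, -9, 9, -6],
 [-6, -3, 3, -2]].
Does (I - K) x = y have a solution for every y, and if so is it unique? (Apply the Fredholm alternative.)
(I - K) is singular (det(I - K) = 0, i.e. 1 ∈ sigma(K)). (I - K) x = y is solvable iff y ⊥ ker((I - K)^*) = span{(-6, -3, 3, -2)}, i.e. iff -6y_1 - 3y_2 + 3y_3 - 2y_4 = 0. When solvable, the solutions are x = y + c·(1, 0, 3, 1), c arbitrary (ker(I - K) = span{(1, 0, 3, 1)}, dimension 1).

K has rank 1, so it is an outer product K = u v^T: every row of K is a multiple of one row vector. Reading off the entries, u = (1, 0, 3, 1) and v = (-6, -3, 3, -2) (row i of K equals u_i·v^T). A rank-one matrix u v^T satisfies K u = u (v·u) and kills the (3)-dimensional subspace v^⊥, so its characteristic polynomial is lambda^3 (lambda - v·u) with v·u = tr K = 1. Hence the eigenvalues of I - K are 1 (multiplicity 3) and 1 - (1) = 0, so det(I - K) = 0. (Direct check: I - K =
[[7, 3, -3, 2],
 [0, 1, 0, 0],
 [18, 9, -8, 6],
 [6, 3, -3, 3]]
has determinant 0.) So 1 is an eigenvalue of K and (I - K) is not invertible. The finite-dimensional Fredholm alternative says: either (I - K) is invertible, or ker(I - K) ≠ {0} and then range(I - K) = ker((I - K)^*)^⊥, with dim ker(I - K) = dim ker((I - K)^*). We are in the second case, so we need both kernels. Kernel of I - K: (I - K) u = u - u (v·u) = u - u = 0, so ker(I - K) = span{u} = span{(1, 0, 3, 1)} (it is exactly 1-dimensional because rank(I - K) = 3). Kernel of the adjoint: K is real, so (I - K)^* = I - K^T = I - v u^T, and (I - v u^T) v = v - v (u·v) = 0; hence ker((I - K)^*) = span{v} = span{(-6, -3, 3, -2)}. Therefore (I - K) x = y is solvable iff <y, v> = 0, i.e. iff -6y_1 - 3y_2 + 3y_3 - 2y_4 = 0. When this holds, K y = u (v·y) = 0, so (I - K) y = y and x = y is a particular solution; the full solution set is the line x = y + c·u = y + c·(1, 0, 3, 1), c ∈ C.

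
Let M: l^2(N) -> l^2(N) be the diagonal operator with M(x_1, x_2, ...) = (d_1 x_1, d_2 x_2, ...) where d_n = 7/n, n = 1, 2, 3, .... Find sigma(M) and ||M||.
sigma(M) = {7/n : n ≥ 1} ∪ {0}; ||M|| = 7

A bounded diagonal operator on l^2 with diagonal entries d_n has spectrum equal to the closure of {d_n : n ≥ 1}: every d_n is an eigenvalue (with eigenvector e_n), so {d_n} ⊂ sigma(M); the spectrum is closed, so its closure is too; and for lambda not in the closure, (M - lambda I) has bounded inverse (the diagonal entries 1/(d_n - lambda) are bounded). For our sequence d_n = 7/n, n = 1, 2, 3, ...:
  - {d_n} = {7/n : n ≥ 1}; the only limit point is 0
  - closure = {7/n : n ≥ 1} ∪ {0}
For the norm: a diagonal operator has ||M|| = sup_n |d_n|. Here d_n = 7/n is positive and decreasing, so sup_n |d_n| = d_1 = 7. So ||M|| = 7.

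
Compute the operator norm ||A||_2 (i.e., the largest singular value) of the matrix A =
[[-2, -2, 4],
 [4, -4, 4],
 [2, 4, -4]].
||A||_2 ≈ 9.0865 (= sqrt(largest eigenvalue of A^T A))

||A||_2 = sigma_max(A) = sqrt(lambda_max(A^T A)). Form the symmetric matrix M = A^T A =
[[24, -4, 0],
 [-4, 36, -40],
 [0, -40, 48]].
Its characteristic polynomial (trace, sum of principal 2x2 minors, determinant of M give the coefficients) is
  p(λ) = det(λ I - M) = λ^3 - 108λ^2 + 2128λ - 2304.
No integer candidate from the rational root theorem (±divisors of 2304) is a root, so the roots are irrational. The cubic discriminant is Δ = 12051894272 > 0, so there are three distinct real roots. p(1) = -283 and p(2) = 1528 have opposite signs, so a root lies in (1, 2); Newton's method refines it to λ ≈ 1.149. p(24) = 384 and p(25) = -979 have opposite signs, so a root lies in (24, 25); Newton's method refines it to λ ≈ 24.2869. p(82) = -2632 and p(83) = 2095 have opposite signs, so a root lies in (82, 83); Newton's method refines it to λ ≈ 82.5641. Check (Vieta): the three roots sum to 108, matching tr M = 108.
So the eigenvalues of A^T A are ≈ 1.149, 24.2869, 82.5641 (all ≥ 0, as they must be for A^T A). The largest is λ_max ≈ 82.5641, hence ||A||_2 = sqrt(λ_max) ≈ 9.0865.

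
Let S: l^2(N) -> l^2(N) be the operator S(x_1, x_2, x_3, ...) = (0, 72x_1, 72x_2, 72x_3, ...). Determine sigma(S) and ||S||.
sigma(S) = closed disk {z in C : |z| ≤ 72}; ||S|| = 72

Note S = 72·U where U is the unit right shift (U x)_k = x_{k-1} (with x_0 := 0); so ||S|| = 72||U|| and sigma(S) = 72·sigma(U). ||S x||^2 = sum_{k≥1} |72x_k|^2 = 5184||x||^2, so ||S|| = 72 and sigma(S) ⊂ {|z| ≤ 72}. For any |lambda| < 72, the equation (S - lambda I) x = 0 forces x_1 = 0, then 72x_k = lambda x_{k+1} ⇒ x = 0, so S has no eigenvalues. But (S - lambda I) is not surjective for |lambda| < 72: solving (S - lambda I) x = e_1 would require x_n proportional to (lambda/72)^(-n), which is not in l^2. So every |lambda| < 72 lies in the residual spectrum. The boundary |lambda| = 72 is in the approximate point spectrum (the spectrum is closed). Hence sigma(S) is the closed disk of radius 72.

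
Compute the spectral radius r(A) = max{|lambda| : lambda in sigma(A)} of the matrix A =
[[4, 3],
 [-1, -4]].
r(A) = sqrt(52)/2 ≈ 3.6056

The eigenvalues of A are the roots of its characteristic polynomial. With M = A (coefficients from the trace and determinant):
  p(λ) = det(λ I - M) = λ^2 - 13.
For λ^2 - 13 the discriminant is 52. It is nonnegative but not a perfect square, so the roots are real and irrational: λ = ± sqrt(52)/2 ≈ 3.6056, -3.6056.
Thus the eigenvalues (to 4 decimals) are 3.6056 (modulus 3.6056); -3.6056 (modulus 3.6056). The spectral radius is the largest modulus: r(A) = sqrt(52)/2 ≈ 3.6056. (Cross-check: r(A) ≤ ||A||_2 ≈ 6.1231; equality holds whenever A is normal, though it can also hold for some non-normal A.)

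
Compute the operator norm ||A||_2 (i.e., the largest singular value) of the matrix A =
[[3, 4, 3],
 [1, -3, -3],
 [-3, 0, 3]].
||A||_2 ≈ 6.9015 (= sqrt(largest eigenvalue of A^T A))

||A||_2 = sigma_max(A) = sqrt(lambda_max(A^T A)). Form the symmetric matrix M = A^T A =
[[19, 9, -3],
 [9, 25, 21],
 [-3, 21, 27]].
Its characteristic polynomial (trace, sum of principal 2x2 minors, determinant of M give the coefficients) is
  p(λ) = det(λ I - M) = λ^3 - 71λ^2 + 1132λ - 900.
No integer candidate from the rational root theorem (±divisors of 900) is a root, so the roots are irrational. The cubic discriminant is Δ = 649047312 > 0, so there are three distinct real roots. p(0) = -900 and p(1) = 162 have opposite signs, so a root lies in (0, 1); Newton's method refines it to λ ≈ 0.8386. p(22) = 288 and p(23) = -256 have opposite signs, so a root lies in (22, 23); Newton's method refines it to λ ≈ 22.531. p(47) = -712 and p(48) = 444 have opposite signs, so a root lies in (47, 48); Newton's method refines it to λ ≈ 47.6304. Check (Vieta): the three roots sum to 71, matching tr M = 71.
So the eigenvalues of A^T A are ≈ 0.8386, 22.531, 47.6304 (all ≥ 0, as they must be for A^T A). The largest is λ_max ≈ 47.6304, hence ||A||_2 = sqrt(λ_max) ≈ 6.9015.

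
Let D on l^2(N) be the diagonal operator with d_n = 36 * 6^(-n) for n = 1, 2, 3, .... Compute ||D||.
||D|| = 6 (attained at n = 1)

For D diagonal, ||D|| = sup_n |d_n|. The sequence d_n = 36 * 6^(-n) is positive and strictly decreasing (ratio 6^(-1) < 1), so the supremum is d_1 = 36/6 = 6. Hence ||D|| = 6.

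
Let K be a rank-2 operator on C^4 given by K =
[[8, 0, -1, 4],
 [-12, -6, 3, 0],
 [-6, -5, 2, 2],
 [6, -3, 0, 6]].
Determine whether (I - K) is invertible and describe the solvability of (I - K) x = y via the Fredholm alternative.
(I - K) is invertible (det(I - K) = -44 ≠ 0), so for every y in C^4 the equation (I - K) x = y has a unique solution.

K has rank 2 and factors as K = U V^T = u1 v1^T + u2 v2^T with u1 = (1, -3, -2, 0), v1 = (2, 3, -1, -2), u2 = (3, -3, -1, 3), v2 = (2, -1, 0, 2) (multiplying out reproduces the displayed K). The nonzero eigenvalues of U V^T coincide with those of the 2 x 2 matrix G = V^T U = [[v1·u1, v1·u2], [v2·u1, v2·u2]] = [[-5, -8], [5, 15]], and by the Sylvester determinant identity det(I_4 - U V^T) = det(I_2 - V^T U) = det([[6, 8], [-5, -14]]) = (6)(-14) - (8)(-5) = -44. (Direct check: I - K =
[[-7, 0, 1, -4],
 [12, 7, -3, 0],
 [6, 5, -1, -2],
 [-6, 3, 0, -5]]
has determinant -44.) The finite-dimensional Fredholm alternative says: either (I - K) is invertible, or ker(I - K) ≠ {0} and then range(I - K) = ker((I - K)^*)^⊥, with dim ker(I - K) = dim ker((I - K)^*). Since det(I - K) ≠ 0, 1 is not an eigenvalue of K and ker(I - K) = {0}, so we are in the first case: for every y there is a unique x = (I - K)^(-1) y. (Explicitly, by the Woodbury identity, (I - U V^T)^(-1) = I + U (I_2 - G)^(-1) V^T.)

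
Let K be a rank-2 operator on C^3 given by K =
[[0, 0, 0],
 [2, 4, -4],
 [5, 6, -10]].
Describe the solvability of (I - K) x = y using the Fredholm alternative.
(I - K) is invertible (det(I - K) = -9 ≠ 0), so for every y in C^3 the equation (I - K) x = y has a unique solution.

K has rank 2 and factors as K = U V^T = u1 v1^T + u2 v2^T with u1 = (0, 0, 2), v1 = (1, 0, -2), u2 = (0, 2, 3), v2 = (1, 2, -2) (multiplying out reproduces the displayed K). The nonzero eigenvalues of U V^T coincide with those of the 2 x 2 matrix G = V^T U = [[v1·u1, v1·u2], [v2·u1, v2·u2]] = [[-4, -6], [-4, -2]], and by the Sylvester determinant identity det(I_3 - U V^T) = det(I_2 - V^T U) = det([[5, 6], [4, 3]]) = (5)(3) - (6)(4) = -9. (Direct check: I - K =
[[1, 0, 0],
 [-2, -3, 4],
 [-5, -6, 11]]
has determinant -9.) The finite-dimensional Fredholm alternative says: either (I - K) is invertible, or ker(I - K) ≠ {0} and then range(I - K) = ker((I - K)^*)^⊥, with dim ker(I - K) = dim ker((I - K)^*). Since det(I - K) ≠ 0, 1 is not an eigenvalue of K and ker(I - K) = {0}, so we are in the first case: for every y there is a unique x = (I - K)^(-1) y. (Explicitly, by the Woodbury identity, (I - U V^T)^(-1) = I + U (I_2 - G)^(-1) V^T.)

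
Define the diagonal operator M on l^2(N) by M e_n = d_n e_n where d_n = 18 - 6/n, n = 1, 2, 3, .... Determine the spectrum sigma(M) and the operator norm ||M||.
sigma(M) = {18 - 6/n : n ≥ 1} ∪ {18}; ||M|| = 18

A bounded diagonal operator on l^2 with diagonal entries d_n has spectrum equal to the closure of {d_n : n ≥ 1}: every d_n is an eigenvalue (with eigenvector e_n), so {d_n} ⊂ sigma(M); the spectrum is closed, so its closure is too; and for lambda not in the closure, (M - lambda I) has bounded inverse (the diagonal entries 1/(d_n - lambda) are bounded). For our sequence d_n = 18 - 6/n, n = 1, 2, 3, ...:
  - {d_n} = {18 - 6/n : n ≥ 1}; the only limit point is 18
  - closure = {18 - 6/n : n ≥ 1} ∪ {18}
For the norm: a diagonal operator has ||M|| = sup_n |d_n|. Here d_n = 18 - 6/n increases monotonically from d_1 = 12 toward 18, with all terms in [12, 18); so sup_n |d_n| = 18 (the supremum is the limit, not attained). So ||M|| = 18.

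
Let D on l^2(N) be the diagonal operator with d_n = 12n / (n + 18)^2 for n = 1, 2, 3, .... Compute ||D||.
||D|| = 1/6 (attained at n = 18)

For D diagonal, ||D|| = sup_n |d_n|. Treat f(x) = 12x / (x + 18)^2 for real x > 0. By the quotient rule, f'(x) = 12(18 - x)/(x + 18)^3, which is positive for x < 18 and negative for x > 18. So f has a unique maximum at x = 18, and since 18 is a positive integer, the supremum over n ≥ 1 is attained at n = 18: d_18 = 12·18/(18 + 18)^2 = 12·18/1296 = 1/6. Hence ||D|| = 1/6.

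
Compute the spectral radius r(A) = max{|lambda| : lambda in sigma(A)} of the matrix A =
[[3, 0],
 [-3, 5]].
r(A) = 5

The eigenvalues of A are the roots of its characteristic polynomial. With M = A (coefficients from the trace and determinant):
  p(λ) = det(λ I - M) = λ^2 - 8λ + 15.
For λ^2 - 8λ + 15 the discriminant is 4. It is a perfect square (2^2), so the roots are rational: λ = (8 ± 2)/2 = 5, 3.
Thus the eigenvalues (to 4 decimals) are 5 (modulus 5); 3 (modulus 3). The spectral radius is the largest modulus: r(A) = 5. (Cross-check: r(A) ≤ ||A||_2 ≈ 6.0748; equality holds whenever A is normal, though it can also hold for some non-normal A.)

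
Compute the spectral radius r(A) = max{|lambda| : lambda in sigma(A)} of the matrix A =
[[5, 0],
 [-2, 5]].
r(A) = 5

The eigenvalues of A are the roots of its characteristic polynomial. With M = A (coefficients from the trace and determinant):
  p(λ) = det(λ I - M) = λ^2 - 10λ + 25.
For λ^2 - 10λ + 25 the discriminant is 0. It is a perfect square (0^2), so the roots are rational: λ = (10 ± 0)/2 = 5, 5.
Thus the eigenvalues (to 4 decimals) are 5 (modulus 5). The spectral radius is the largest modulus: r(A) = 5. (Cross-check: r(A) ≤ ||A||_2 ≈ 6.099; equality holds whenever A is normal, though it can also hold for some non-normal A.)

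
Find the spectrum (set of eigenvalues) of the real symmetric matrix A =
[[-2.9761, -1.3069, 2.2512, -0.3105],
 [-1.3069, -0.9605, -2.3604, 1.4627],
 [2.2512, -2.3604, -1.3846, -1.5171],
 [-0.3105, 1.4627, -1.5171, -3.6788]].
sigma(A) ≈ {-5, -4, -3, 3}

A is real symmetric, so its spectrum consists of real eigenvalues. Expanding the characteristic polynomial of the displayed matrix gives
  det(λ I - A) = p(λ) = λ^4 + (9)λ^3 + (11)λ^2 + (-81)λ + (-180.0017).
Solving p(λ) = 0 yields eigenvalues ≈ -5, -4, -3, 3. (A is shown rounded to 4 decimals, so these recover the underlying integer eigenvalues to within that precision.)
Verification: the trace of A = -9 equals the sum of eigenvalues -9, and det(A) ≈ -180.0017 matches the eigenvalue product -180.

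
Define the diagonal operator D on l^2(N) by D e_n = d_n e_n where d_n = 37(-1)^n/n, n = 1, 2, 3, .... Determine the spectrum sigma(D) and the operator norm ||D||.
sigma(D) = {37(-1)^n/n : n ≥ 1} ∪ {0}; ||D|| = 37

A bounded diagonal operator on l^2 with diagonal entries d_n has spectrum equal to the closure of {d_n : n ≥ 1}: every d_n is an eigenvalue (with eigenvector e_n), so {d_n} ⊂ sigma(D); the spectrum is closed, so its closure is too; and for lambda not in the closure, (D - lambda I) has bounded inverse (the diagonal entries 1/(d_n - lambda) are bounded). For our sequence d_n = 37(-1)^n/n, n = 1, 2, 3, ...:
  - {d_n} = {37(-1)^n/n : n ≥ 1}; the only limit point is 0
  - closure = {37(-1)^n/n : n ≥ 1} ∪ {0}
For the norm: a diagonal operator has ||D|| = sup_n |d_n|. Here |d_n| = 37/n is decreasing, so sup_n |d_n| = |d_1| = 37. So ||D|| = 37.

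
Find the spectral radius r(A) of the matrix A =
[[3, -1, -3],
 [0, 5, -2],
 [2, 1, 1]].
r(A) = 5

The eigenvalues of A are the roots of its characteristic polynomial. With M = A (coefficients from the trace, the sum of principal 2x2 minors, and det A):
  p(λ) = det(λ I - M) = λ^3 - 9λ^2 + 31λ - 55.
By the rational root theorem any rational root is an integer divisor of 55. Testing λ = 5: p(5) = 125 - 225 + 155 - 55 = 0, so λ = 5 is a root. Dividing out (λ - 5) leaves p(λ) = (λ - 5)(λ^2 - 4λ + 11). For λ^2 - 4λ + 11 the discriminant is -28. It is negative, so the roots are the complex-conjugate pair λ = 2 ± (sqrt(28)/2) i ≈ 2 ± 2.6458i. For a conjugate pair the product of the roots equals the constant term, so |λ|^2 = 11 and |λ| = sqrt(11) ≈ 3.3166.
Thus the eigenvalues (to 4 decimals) are 2 ± 2.6458i (modulus 3.3166); 5 (modulus 5). The spectral radius is the largest modulus: r(A) = 5. (Cross-check: r(A) ≤ ||A||_2 ≈ 5.4346; equality holds whenever A is normal, though it can also hold for some non-normal A.)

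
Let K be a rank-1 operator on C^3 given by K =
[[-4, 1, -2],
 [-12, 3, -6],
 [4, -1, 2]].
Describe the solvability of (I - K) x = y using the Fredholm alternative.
(I - K) is singular (det(I - K) = 0, i.e. 1 ∈ sigma(K)). (I - K) x = y is solvable iff y ⊥ ker((I - K)^*) = span{(-4, 1, -2)}, i.e. iff -4y_1 + y_2 - 2y_3 = 0. When solvable, the solutions are x = y + c·(1, 3, -1), c arbitrary (ker(I - K) = span{(1, 3, -1)}, dimension 1).

K has rank 1, so it is an outer product K = u v^T: every row of K is a multiple of one row vector. Reading off the entries, u = (1, 3, -1) and v = (-4, 1, -2) (row i of K equals u_i·v^T). A rank-one matrix u v^T satisfies K u = u (v·u) and kills the (2)-dimensional subspace v^⊥, so its characteristic polynomial is lambda^2 (lambda - v·u) with v·u = tr K = 1. Hence the eigenvalues of I - K are 1 (multiplicity 2) and 1 - (1) = 0, so det(I - K) = 0. (Direct check: I - K =
[[5, -1, 2],
 [12, -2, 6],
 [-4, 1, -1]]
has determinant 0.) So 1 is an eigenvalue of K and (I - K) is not invertible. The finite-dimensional Fredholm alternative says: either (I - K) is invertible, or ker(I - K) ≠ {0} and then range(I - K) = ker((I - K)^*)^⊥, with dim ker(I - K) = dim ker((I - K)^*). We are in the second case, so we need both kernels. Kernel of I - K: (I - K) u = u - u (v·u) = u - u = 0, so ker(I - K) = span{u} = span{(1, 3, -1)} (it is exactly 1-dimensional because rank(I - K) = 2). Kernel of the adjoint: K is real, so (I - K)^* = I - K^T = I - v u^T, and (I - v u^T) v = v - v (u·v) = 0; hence ker((I - K)^*) = span{v} = span{(-4, 1, -2)}. Therefore (I - K) x = y is solvable iff <y, v> = 0, i.e. iff -4y_1 + y_2 - 2y_3 = 0. When this holds, K y = u (v·y) = 0, so (I - K) y = y and x = y is a particular solution; the full solution set is the line x = y + c·u = y + c·(1, 3, -1), c ∈ C.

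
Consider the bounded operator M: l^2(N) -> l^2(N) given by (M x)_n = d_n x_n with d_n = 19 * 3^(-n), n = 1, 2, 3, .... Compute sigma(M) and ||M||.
sigma(M) = {19 * 3^(-n) : n ≥ 1} ∪ {0}; ||M|| = 19/3

A bounded diagonal operator on l^2 with diagonal entries d_n has spectrum equal to the closure of {d_n : n ≥ 1}: every d_n is an eigenvalue (with eigenvector e_n), so {d_n} ⊂ sigma(M); the spectrum is closed, so its closure is too; and for lambda not in the closure, (M - lambda I) has bounded inverse (the diagonal entries 1/(d_n - lambda) are bounded). For our sequence d_n = 19 * 3^(-n), n = 1, 2, 3, ...:
  - {d_n} = {19 * 3^(-n) : n ≥ 1}; the only limit point is 0
  - closure = {19 * 3^(-n) : n ≥ 1} ∪ {0}
For the norm: a diagonal operator has ||M|| = sup_n |d_n|. Here d_n = 19 * 3^(-n) is positive and decreasing, so sup_n |d_n| = d_1 = 19/3. So ||M|| = 19/3.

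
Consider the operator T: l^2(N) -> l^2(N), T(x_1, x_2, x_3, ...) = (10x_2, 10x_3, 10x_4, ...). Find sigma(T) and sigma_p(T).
sigma(T) = closed disk {z in C : |z| ≤ 10}; sigma_p(T) = open disk {z in C : |z| < 10}

Note T = 10·V where V is the unit left shift (V x)_k = x_{k+1}; so sigma(T) = 10·sigma(V) and ||T|| = 10||V||. ||T x||^2 = 100sum_{k≥2} |x_k|^2 ≤ 100||x||^2, with equality on {x : x_1 = 0}, so ||T|| = 10. For any lambda with |lambda| < 10, set r = lambda/10 (|r| < 1); the vector x = (1, r, r^2, ...) is in l^2 and satisfies T x = 10(r, r^2, ...) = lambda x, so lambda is an eigenvalue. On the boundary |lambda| = 10 the geometric series diverges, so no l^2 eigenvector exists, but these lambda lie in the approximate point spectrum. Hence sigma(T) is the closed disk of radius 10 and sigma_p(T) is the open disk.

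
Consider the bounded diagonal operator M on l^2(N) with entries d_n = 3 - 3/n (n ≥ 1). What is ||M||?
||M|| = 3

For a diagonal operator on l^2 with entries d_n, ||M|| = sup_n |d_n|. Here d_1 = 0, d_2 = 3/2, ..., and d_n = 3 - 3/n increases monotonically toward 3. All terms lie in [0, 3), so |d_n| = d_n and the supremum is the limit 3, which is not attained by any individual d_n. Hence ||M|| = 3.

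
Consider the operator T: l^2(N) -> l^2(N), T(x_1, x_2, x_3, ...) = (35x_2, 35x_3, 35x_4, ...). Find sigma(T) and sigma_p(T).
sigma(T) = closed disk {z in C : |z| ≤ 35}; sigma_p(T) = open disk {z in C : |z| < 35}

Note T = 35·V where V is the unit left shift (V x)_k = x_{k+1}; so sigma(T) = 35·sigma(V) and ||T|| = 35||V||. ||T x||^2 = 1225sum_{k≥2} |x_k|^2 ≤ 1225||x||^2, with equality on {x : x_1 = 0}, so ||T|| = 35. For any lambda with |lambda| < 35, set r = lambda/35 (|r| < 1); the vector x = (1, r, r^2, ...) is in l^2 and satisfies T x = 35(r, r^2, ...) = lambda x, so lambda is an eigenvalue. On the boundary |lambda| = 35 the geometric series diverges, so no l^2 eigenvector exists, but these lambda lie in the approximate point spectrum. Hence sigma(T) is the closed disk of radius 35 and sigma_p(T) is the open disk.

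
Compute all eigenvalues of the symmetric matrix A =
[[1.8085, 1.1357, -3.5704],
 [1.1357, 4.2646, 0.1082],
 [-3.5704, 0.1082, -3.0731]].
sigma(A) ≈ {-5, 3, 5}

A is real symmetric, so its spectrum consists of real eigenvalues. Expanding the characteristic polynomial of the displayed matrix gives
  det(λ I - A) = p(λ) = λ^3 + (-3)λ^2 + (-25)λ + (75).
Solving p(λ) = 0 yields eigenvalues ≈ -5, 3, 5. (A is shown rounded to 4 decimals, so these recover the underlying integer eigenvalues to within that precision.)
Verification: the trace of A = 3 equals the sum of eigenvalues 3, and det(A) ≈ -75.0004 matches the eigenvalue product -75.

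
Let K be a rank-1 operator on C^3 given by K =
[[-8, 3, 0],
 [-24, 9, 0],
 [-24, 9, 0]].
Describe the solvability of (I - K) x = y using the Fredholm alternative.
(I - K) is singular (det(I - K) = 0, i.e. 1 ∈ sigma(K)). (I - K) x = y is solvable iff y ⊥ ker((I - K)^*) = span{(-8, 3, 0)}, i.e. iff -8y_1 + 3y_2 = 0. When solvable, the solutions are x = y + c·(1, 3, 3), c arbitrary (ker(I - K) = span{(1, 3, 3)}, dimension 1).

K has rank 1, so it is an outer product K = u v^T: every row of K is a multiple of one row vector. Reading off the entries, u = (1, 3, 3) and v = (-8, 3, 0) (row i of K equals u_i·v^T). A rank-one matrix u v^T satisfies K u = u (v·u) and kills the (2)-dimensional subspace v^⊥, so its characteristic polynomial is lambda^2 (lambda - v·u) with v·u = tr K = 1. Hence the eigenvalues of I - K are 1 (multiplicity 2) and 1 - (1) = 0, so det(I - K) = 0. (Direct check: I - K =
[[9, -3, 0],
 [24, -8, 0],
 [24, -9, 1]]
has determinant 0.) So 1 is an eigenvalue of K and (I - K) is not invertible. The finite-dimensional Fredholm alternative says: either (I - K) is invertible, or ker(I - K) ≠ {0} and then range(I - K) = ker((I - K)^*)^⊥, with dim ker(I - K) = dim ker((I - K)^*). We are in the second case, so we need both kernels. Kernel of I - K: (I - K) u = u - u (v·u) = u - u = 0, so ker(I - K) = span{u} = span{(1, 3, 3)} (it is exactly 1-dimensional because rank(I - K) = 2). Kernel of the adjoint: K is real, so (I - K)^* = I - K^T = I - v u^T, and (I - v u^T) v = v - v (u·v) = 0; hence ker((I - K)^*) = span{v} = span{(-8, 3, 0)}. Therefore (I - K) x = y is solvable iff <y, v> = 0, i.e. iff -8y_1 + 3y_2 = 0. When this holds, K y = u (v·y) = 0, so (I - K) y = y and x = y is a particular solution; the full solution set is the line x = y + c·u = y + c·(1, 3, 3), c ∈ C.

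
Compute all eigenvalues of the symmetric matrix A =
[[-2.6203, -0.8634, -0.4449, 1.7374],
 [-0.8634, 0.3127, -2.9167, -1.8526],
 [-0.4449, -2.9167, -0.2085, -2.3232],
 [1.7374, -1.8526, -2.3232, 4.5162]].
sigma(A) ≈ {-4, -3, 3, 6}

A is real symmetric, so its spectrum consists of real eigenvalues. Expanding the characteristic polynomial of the displayed matrix gives
  det(λ I - A) = p(λ) = λ^4 + (-2)λ^3 + (-33)λ^2 + (18.0013)λ + (216).
Solving p(λ) = 0 yields eigenvalues ≈ -4, -3, 3, 6. (A is shown rounded to 4 decimals, so these recover the underlying integer eigenvalues to within that precision.)
Verification: the trace of A = 2 equals the sum of eigenvalues 2, and det(A) ≈ 215.9996 matches the eigenvalue product 216.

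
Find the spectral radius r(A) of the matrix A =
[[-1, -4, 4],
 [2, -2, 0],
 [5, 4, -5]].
r(A) ≈ 6.7853

The eigenvalues of A are the roots of its characteristic polynomial. With M = A (coefficients from the trace, the sum of principal 2x2 minors, and det A):
  p(λ) = det(λ I - M) = λ^3 + 8λ^2 + 5λ - 22.
No integer candidate from the rational root theorem (±divisors of 22) is a root, so the roots are irrational. The cubic discriminant is Δ = 17248 > 0, so there are three distinct real roots. p(-7) = -8 and p(-6) = 20 have opposite signs, so a root lies in (-7, -6); Newton's method refines it to λ ≈ -6.7853. p(-3) = 8 and p(-2) = -8 have opposite signs, so a root lies in (-3, -2); Newton's method refines it to λ ≈ -2.5077. p(1) = -8 and p(2) = 28 have opposite signs, so a root lies in (1, 2); Newton's method refines it to λ ≈ 1.293. Check (Vieta): the three roots sum to -8, matching tr M = -8.
Thus the eigenvalues (to 4 decimals) are -6.7853 (modulus 6.7853); -2.5077 (modulus 2.5077); 1.293 (modulus 1.293). The spectral radius is the largest modulus: r(A) ≈ 6.7853. (Cross-check: r(A) ≤ ||A||_2 ≈ 9.6814; equality holds whenever A is normal, though it can also hold for some non-normal A.)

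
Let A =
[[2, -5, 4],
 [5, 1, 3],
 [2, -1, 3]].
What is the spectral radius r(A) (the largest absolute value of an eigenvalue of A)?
r(A) ≈ 5.0462

The eigenvalues of A are the roots of its characteristic polynomial. With M = A (coefficients from the trace, the sum of principal 2x2 minors, and det A):
  p(λ) = det(λ I - M) = λ^3 - 6λ^2 + 31λ - 29.
No integer candidate from the rational root theorem (±divisors of 29) is a root, so the roots are irrational. The cubic discriminant is Δ = -35239 < 0, so there is one real root and a complex-conjugate pair. p(1) = -3 and p(2) = 17 have opposite signs, so a root lies in (1, 2); Newton's method refines it to λ ≈ 1.1389. Dividing out (λ - (1.1389)) leaves approximately λ^2 - 4.8611λ + 25.4638. For λ^2 - 4.8611λ + 25.4638 the discriminant is -78.2246. It is negative, so the remaining roots are the complex-conjugate pair λ ≈ 2.4306 ± 4.4222i. Their product equals the constant term, so |λ|^2 ≈ 25.4638 and |λ| ≈ 5.0462.
Thus the eigenvalues (to 4 decimals) are 1.1389 (modulus 1.1389); 2.4306 ± 4.4222i (modulus 5.0462). The spectral radius is the largest modulus: r(A) ≈ 5.0462. (Cross-check: r(A) ≤ ||A||_2 ≈ 8.4309; equality holds whenever A is normal, though it can also hold for some non-normal A.)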